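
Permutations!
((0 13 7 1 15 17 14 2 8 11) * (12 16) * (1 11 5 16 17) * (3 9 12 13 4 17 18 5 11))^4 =(0 2 4 8 17 11 14)(3 5)(7 18)(9 16)(12 13)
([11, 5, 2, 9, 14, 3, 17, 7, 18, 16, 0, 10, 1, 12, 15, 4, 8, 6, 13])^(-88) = [10, 3, 2, 16, 15, 9, 6, 7, 13, 8, 11, 0, 5, 1, 4, 14, 18, 17, 12]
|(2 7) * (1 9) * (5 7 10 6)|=|(1 9)(2 10 6 5 7)|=10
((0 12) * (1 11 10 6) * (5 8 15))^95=(0 12)(1 6 10 11)(5 15 8)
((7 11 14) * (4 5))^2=((4 5)(7 11 14))^2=(7 14 11)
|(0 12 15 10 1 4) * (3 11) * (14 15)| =14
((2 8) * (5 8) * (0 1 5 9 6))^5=((0 1 5 8 2 9 6))^5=(0 9 8 1 6 2 5)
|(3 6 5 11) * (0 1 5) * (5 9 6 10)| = 4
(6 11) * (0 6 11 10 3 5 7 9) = (11)(0 6 10 3 5 7 9) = [6, 1, 2, 5, 4, 7, 10, 9, 8, 0, 3, 11]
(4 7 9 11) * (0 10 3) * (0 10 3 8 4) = (0 3 10 8 4 7 9 11) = [3, 1, 2, 10, 7, 5, 6, 9, 4, 11, 8, 0]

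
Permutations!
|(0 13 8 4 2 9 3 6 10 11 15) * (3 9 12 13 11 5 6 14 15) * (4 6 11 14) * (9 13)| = 33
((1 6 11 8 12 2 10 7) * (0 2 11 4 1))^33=(12)(0 2 10 7)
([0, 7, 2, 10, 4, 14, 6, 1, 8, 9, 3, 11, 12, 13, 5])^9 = (1 7)(3 10)(5 14)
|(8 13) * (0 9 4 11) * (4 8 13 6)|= |(13)(0 9 8 6 4 11)|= 6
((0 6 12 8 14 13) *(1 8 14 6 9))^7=(0 13 14 12 6 8 1 9)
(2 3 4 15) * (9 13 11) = (2 3 4 15)(9 13 11) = [0, 1, 3, 4, 15, 5, 6, 7, 8, 13, 10, 9, 12, 11, 14, 2]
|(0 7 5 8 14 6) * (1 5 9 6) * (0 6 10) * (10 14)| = 8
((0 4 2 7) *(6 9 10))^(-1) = (0 7 2 4)(6 10 9)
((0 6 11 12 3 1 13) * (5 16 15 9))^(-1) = ((0 6 11 12 3 1 13)(5 16 15 9))^(-1) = (0 13 1 3 12 11 6)(5 9 15 16)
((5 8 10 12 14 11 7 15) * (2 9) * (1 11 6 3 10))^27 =(1 15)(2 9)(3 12 6 10 14)(5 11)(7 8) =((1 11 7 15 5 8)(2 9)(3 10 12 14 6))^27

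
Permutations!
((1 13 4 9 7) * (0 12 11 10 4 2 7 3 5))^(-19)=(0 9 11 5 4 12 3 10)(1 13 2 7)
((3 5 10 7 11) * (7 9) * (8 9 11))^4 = (11)(7 8 9)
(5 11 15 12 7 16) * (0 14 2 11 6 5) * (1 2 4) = [14, 2, 11, 3, 1, 6, 5, 16, 8, 9, 10, 15, 7, 13, 4, 12, 0] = (0 14 4 1 2 11 15 12 7 16)(5 6)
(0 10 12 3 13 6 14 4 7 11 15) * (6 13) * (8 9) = (0 10 12 3 6 14 4 7 11 15)(8 9) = [10, 1, 2, 6, 7, 5, 14, 11, 9, 8, 12, 15, 3, 13, 4, 0]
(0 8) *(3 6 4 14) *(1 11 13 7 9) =[8, 11, 2, 6, 14, 5, 4, 9, 0, 1, 10, 13, 12, 7, 3] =(0 8)(1 11 13 7 9)(3 6 4 14)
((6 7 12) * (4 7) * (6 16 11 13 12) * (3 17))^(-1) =(3 17)(4 6 7)(11 16 12 13)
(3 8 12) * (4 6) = (3 8 12)(4 6) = [0, 1, 2, 8, 6, 5, 4, 7, 12, 9, 10, 11, 3]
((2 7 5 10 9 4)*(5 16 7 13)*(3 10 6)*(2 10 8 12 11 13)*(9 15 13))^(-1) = ((3 8 12 11 9 4 10 15 13 5 6)(7 16))^(-1) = (3 6 5 13 15 10 4 9 11 12 8)(7 16)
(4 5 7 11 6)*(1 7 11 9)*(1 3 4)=(1 7 9 3 4 5 11 6)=[0, 7, 2, 4, 5, 11, 1, 9, 8, 3, 10, 6]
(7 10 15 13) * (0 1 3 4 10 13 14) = (0 1 3 4 10 15 14)(7 13) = [1, 3, 2, 4, 10, 5, 6, 13, 8, 9, 15, 11, 12, 7, 0, 14]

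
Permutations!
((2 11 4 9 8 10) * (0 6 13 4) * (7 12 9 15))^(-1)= (0 11 2 10 8 9 12 7 15 4 13 6)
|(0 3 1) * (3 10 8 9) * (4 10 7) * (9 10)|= 6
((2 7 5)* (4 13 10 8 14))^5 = ((2 7 5)(4 13 10 8 14))^5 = (14)(2 5 7)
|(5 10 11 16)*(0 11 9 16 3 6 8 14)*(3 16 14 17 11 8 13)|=9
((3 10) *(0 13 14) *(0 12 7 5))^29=(0 5 7 12 14 13)(3 10)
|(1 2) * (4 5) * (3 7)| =2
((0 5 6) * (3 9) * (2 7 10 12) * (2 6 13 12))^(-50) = ((0 5 13 12 6)(2 7 10)(3 9))^(-50) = (13)(2 7 10)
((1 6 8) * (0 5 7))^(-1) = (0 7 5)(1 8 6)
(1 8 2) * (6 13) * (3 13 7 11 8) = [0, 3, 1, 13, 4, 5, 7, 11, 2, 9, 10, 8, 12, 6] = (1 3 13 6 7 11 8 2)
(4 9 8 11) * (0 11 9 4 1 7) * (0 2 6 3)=(0 11 1 7 2 6 3)(8 9)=[11, 7, 6, 0, 4, 5, 3, 2, 9, 8, 10, 1]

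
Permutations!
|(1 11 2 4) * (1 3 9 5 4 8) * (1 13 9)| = 9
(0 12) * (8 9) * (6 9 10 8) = (0 12)(6 9)(8 10) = [12, 1, 2, 3, 4, 5, 9, 7, 10, 6, 8, 11, 0]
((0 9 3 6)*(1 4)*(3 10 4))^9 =(0 10 1 6 9 4 3)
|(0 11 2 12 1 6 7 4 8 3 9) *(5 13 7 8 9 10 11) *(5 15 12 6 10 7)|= 26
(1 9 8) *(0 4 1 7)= [4, 9, 2, 3, 1, 5, 6, 0, 7, 8]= (0 4 1 9 8 7)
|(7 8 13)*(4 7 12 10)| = |(4 7 8 13 12 10)| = 6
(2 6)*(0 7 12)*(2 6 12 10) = (0 7 10 2 12) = [7, 1, 12, 3, 4, 5, 6, 10, 8, 9, 2, 11, 0]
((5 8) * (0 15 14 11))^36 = (15)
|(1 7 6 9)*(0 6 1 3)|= |(0 6 9 3)(1 7)|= 4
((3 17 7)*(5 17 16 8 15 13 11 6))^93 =((3 16 8 15 13 11 6 5 17 7))^93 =(3 15 6 7 8 11 17 16 13 5)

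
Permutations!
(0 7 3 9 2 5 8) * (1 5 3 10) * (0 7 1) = (0 1 5 8 7 10)(2 3 9) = [1, 5, 3, 9, 4, 8, 6, 10, 7, 2, 0]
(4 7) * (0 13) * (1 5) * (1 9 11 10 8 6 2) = (0 13)(1 5 9 11 10 8 6 2)(4 7) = [13, 5, 1, 3, 7, 9, 2, 4, 6, 11, 8, 10, 12, 0]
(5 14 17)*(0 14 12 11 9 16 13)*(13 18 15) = (0 14 17 5 12 11 9 16 18 15 13) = [14, 1, 2, 3, 4, 12, 6, 7, 8, 16, 10, 9, 11, 0, 17, 13, 18, 5, 15]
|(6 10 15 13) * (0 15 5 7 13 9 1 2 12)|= 30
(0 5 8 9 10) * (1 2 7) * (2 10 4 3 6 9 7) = (0 5 8 7 1 10)(3 6 9 4) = [5, 10, 2, 6, 3, 8, 9, 1, 7, 4, 0]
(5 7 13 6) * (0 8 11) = (0 8 11)(5 7 13 6) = [8, 1, 2, 3, 4, 7, 5, 13, 11, 9, 10, 0, 12, 6]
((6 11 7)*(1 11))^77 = (1 11 7 6)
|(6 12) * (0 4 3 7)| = |(0 4 3 7)(6 12)| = 4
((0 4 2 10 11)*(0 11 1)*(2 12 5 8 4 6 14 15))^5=((0 6 14 15 2 10 1)(4 12 5 8))^5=(0 10 15 6 1 2 14)(4 12 5 8)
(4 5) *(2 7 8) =[0, 1, 7, 3, 5, 4, 6, 8, 2] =(2 7 8)(4 5)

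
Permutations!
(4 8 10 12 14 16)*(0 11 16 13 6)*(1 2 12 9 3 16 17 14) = (0 11 17 14 13 6)(1 2 12)(3 16 4 8 10 9) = [11, 2, 12, 16, 8, 5, 0, 7, 10, 3, 9, 17, 1, 6, 13, 15, 4, 14]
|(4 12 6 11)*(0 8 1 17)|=4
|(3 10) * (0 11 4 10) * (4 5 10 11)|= |(0 4 11 5 10 3)|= 6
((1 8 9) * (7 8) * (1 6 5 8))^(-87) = ((1 7)(5 8 9 6))^(-87) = (1 7)(5 8 9 6)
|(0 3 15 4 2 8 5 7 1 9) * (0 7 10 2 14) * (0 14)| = 12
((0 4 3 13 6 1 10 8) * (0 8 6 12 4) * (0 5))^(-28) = ((0 5)(1 10 6)(3 13 12 4))^(-28) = (13)(1 6 10)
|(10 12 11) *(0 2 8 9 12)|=|(0 2 8 9 12 11 10)|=7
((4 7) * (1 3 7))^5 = ((1 3 7 4))^5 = (1 3 7 4)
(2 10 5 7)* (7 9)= (2 10 5 9 7)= [0, 1, 10, 3, 4, 9, 6, 2, 8, 7, 5]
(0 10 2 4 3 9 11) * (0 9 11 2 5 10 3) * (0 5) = [3, 1, 4, 11, 5, 10, 6, 7, 8, 2, 0, 9] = (0 3 11 9 2 4 5 10)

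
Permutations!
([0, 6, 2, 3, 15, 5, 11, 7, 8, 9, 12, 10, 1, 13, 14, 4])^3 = [0, 10, 2, 3, 15, 5, 12, 7, 8, 9, 6, 1, 11, 13, 14, 4]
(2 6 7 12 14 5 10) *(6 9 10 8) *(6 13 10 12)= (2 9 12 14 5 8 13 10)(6 7)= [0, 1, 9, 3, 4, 8, 7, 6, 13, 12, 2, 11, 14, 10, 5]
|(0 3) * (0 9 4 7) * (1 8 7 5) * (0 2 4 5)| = |(0 3 9 5 1 8 7 2 4)| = 9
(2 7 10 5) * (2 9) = (2 7 10 5 9) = [0, 1, 7, 3, 4, 9, 6, 10, 8, 2, 5]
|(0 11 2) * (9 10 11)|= |(0 9 10 11 2)|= 5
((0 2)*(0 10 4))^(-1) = (0 4 10 2)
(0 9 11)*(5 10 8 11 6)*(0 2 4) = [9, 1, 4, 3, 0, 10, 5, 7, 11, 6, 8, 2] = (0 9 6 5 10 8 11 2 4)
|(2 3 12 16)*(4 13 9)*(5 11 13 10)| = 12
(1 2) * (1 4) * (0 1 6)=(0 1 2 4 6)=[1, 2, 4, 3, 6, 5, 0]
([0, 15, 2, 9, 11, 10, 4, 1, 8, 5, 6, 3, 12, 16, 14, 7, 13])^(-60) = [0, 1, 2, 10, 9, 4, 3, 7, 8, 6, 11, 5, 12, 13, 14, 15, 16]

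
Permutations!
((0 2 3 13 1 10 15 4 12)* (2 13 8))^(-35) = ((0 13 1 10 15 4 12)(2 3 8))^(-35) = (15)(2 3 8)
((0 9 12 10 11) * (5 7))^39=(0 11 10 12 9)(5 7)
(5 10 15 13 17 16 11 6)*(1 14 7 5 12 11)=(1 14 7 5 10 15 13 17 16)(6 12 11)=[0, 14, 2, 3, 4, 10, 12, 5, 8, 9, 15, 6, 11, 17, 7, 13, 1, 16]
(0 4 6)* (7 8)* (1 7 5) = (0 4 6)(1 7 8 5) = [4, 7, 2, 3, 6, 1, 0, 8, 5]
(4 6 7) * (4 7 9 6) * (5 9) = (5 9 6) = [0, 1, 2, 3, 4, 9, 5, 7, 8, 6]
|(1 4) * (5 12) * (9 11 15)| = 6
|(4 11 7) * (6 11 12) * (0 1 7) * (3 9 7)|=9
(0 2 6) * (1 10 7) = (0 2 6)(1 10 7) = [2, 10, 6, 3, 4, 5, 0, 1, 8, 9, 7]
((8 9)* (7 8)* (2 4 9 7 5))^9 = (2 4 9 5)(7 8)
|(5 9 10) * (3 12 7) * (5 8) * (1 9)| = |(1 9 10 8 5)(3 12 7)| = 15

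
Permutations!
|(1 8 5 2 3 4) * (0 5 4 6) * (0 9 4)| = 9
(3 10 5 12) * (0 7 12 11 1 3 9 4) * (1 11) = [7, 3, 2, 10, 0, 1, 6, 12, 8, 4, 5, 11, 9] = (0 7 12 9 4)(1 3 10 5)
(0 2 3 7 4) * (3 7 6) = [2, 1, 7, 6, 0, 5, 3, 4] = (0 2 7 4)(3 6)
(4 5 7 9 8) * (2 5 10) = (2 5 7 9 8 4 10) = [0, 1, 5, 3, 10, 7, 6, 9, 4, 8, 2]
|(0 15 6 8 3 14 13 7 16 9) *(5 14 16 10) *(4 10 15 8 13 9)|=|(0 8 3 16 4 10 5 14 9)(6 13 7 15)|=36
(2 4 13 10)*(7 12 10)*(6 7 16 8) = (2 4 13 16 8 6 7 12 10) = [0, 1, 4, 3, 13, 5, 7, 12, 6, 9, 2, 11, 10, 16, 14, 15, 8]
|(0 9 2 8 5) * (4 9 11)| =7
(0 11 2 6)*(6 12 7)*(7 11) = (0 7 6)(2 12 11) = [7, 1, 12, 3, 4, 5, 0, 6, 8, 9, 10, 2, 11]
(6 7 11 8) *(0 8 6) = [8, 1, 2, 3, 4, 5, 7, 11, 0, 9, 10, 6] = (0 8)(6 7 11)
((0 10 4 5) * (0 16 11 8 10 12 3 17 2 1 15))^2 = (0 3 2 15 12 17 1)(4 16 8)(5 11 10)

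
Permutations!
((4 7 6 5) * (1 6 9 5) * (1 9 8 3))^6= ((1 6 9 5 4 7 8 3))^6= (1 8 4 9)(3 7 5 6)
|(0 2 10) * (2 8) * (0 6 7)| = 6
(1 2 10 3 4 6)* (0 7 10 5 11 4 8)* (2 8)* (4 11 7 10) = (11)(0 10 3 2 5 7 4 6 1 8) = [10, 8, 5, 2, 6, 7, 1, 4, 0, 9, 3, 11]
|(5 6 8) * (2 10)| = |(2 10)(5 6 8)| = 6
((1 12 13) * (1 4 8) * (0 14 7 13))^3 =((0 14 7 13 4 8 1 12))^3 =(0 13 1 14 4 12 7 8)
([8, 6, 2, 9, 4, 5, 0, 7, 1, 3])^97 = (0 8 1 6)(3 9)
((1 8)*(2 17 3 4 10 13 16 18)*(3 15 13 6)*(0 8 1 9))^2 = ((0 8 9)(2 17 15 13 16 18)(3 4 10 6))^2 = (0 9 8)(2 15 16)(3 10)(4 6)(13 18 17)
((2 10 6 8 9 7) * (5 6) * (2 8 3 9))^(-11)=((2 10 5 6 3 9 7 8))^(-11)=(2 9 5 8 3 10 7 6)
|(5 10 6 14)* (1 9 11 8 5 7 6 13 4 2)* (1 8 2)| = |(1 9 11 2 8 5 10 13 4)(6 14 7)| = 9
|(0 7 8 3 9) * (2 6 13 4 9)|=|(0 7 8 3 2 6 13 4 9)|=9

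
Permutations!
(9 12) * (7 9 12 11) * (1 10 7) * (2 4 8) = (12)(1 10 7 9 11)(2 4 8) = [0, 10, 4, 3, 8, 5, 6, 9, 2, 11, 7, 1, 12]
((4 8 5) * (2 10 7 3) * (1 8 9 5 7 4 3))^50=(1 7 8)(2 4 5)(3 10 9)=((1 8 7)(2 10 4 9 5 3))^50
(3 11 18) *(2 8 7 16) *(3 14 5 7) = (2 8 3 11 18 14 5 7 16) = [0, 1, 8, 11, 4, 7, 6, 16, 3, 9, 10, 18, 12, 13, 5, 15, 2, 17, 14]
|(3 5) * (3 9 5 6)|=|(3 6)(5 9)|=2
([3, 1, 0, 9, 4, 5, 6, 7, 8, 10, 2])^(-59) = (0 3 9 10 2)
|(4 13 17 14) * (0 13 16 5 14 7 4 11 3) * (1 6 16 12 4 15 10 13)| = |(0 1 6 16 5 14 11 3)(4 12)(7 15 10 13 17)| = 40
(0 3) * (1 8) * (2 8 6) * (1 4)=(0 3)(1 6 2 8 4)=[3, 6, 8, 0, 1, 5, 2, 7, 4]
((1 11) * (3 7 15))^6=((1 11)(3 7 15))^6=(15)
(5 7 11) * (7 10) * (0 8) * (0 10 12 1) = (0 8 10 7 11 5 12 1) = [8, 0, 2, 3, 4, 12, 6, 11, 10, 9, 7, 5, 1]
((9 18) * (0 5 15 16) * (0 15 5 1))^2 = (18)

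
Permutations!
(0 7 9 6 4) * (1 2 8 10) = [7, 2, 8, 3, 0, 5, 4, 9, 10, 6, 1] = (0 7 9 6 4)(1 2 8 10)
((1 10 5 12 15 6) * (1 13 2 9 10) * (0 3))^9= (0 3)(2 9 10 5 12 15 6 13)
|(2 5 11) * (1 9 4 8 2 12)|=|(1 9 4 8 2 5 11 12)|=8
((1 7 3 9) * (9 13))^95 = (13)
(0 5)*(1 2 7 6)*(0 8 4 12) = (0 5 8 4 12)(1 2 7 6) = [5, 2, 7, 3, 12, 8, 1, 6, 4, 9, 10, 11, 0]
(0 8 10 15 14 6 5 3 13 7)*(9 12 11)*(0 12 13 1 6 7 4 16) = (0 8 10 15 14 7 12 11 9 13 4 16)(1 6 5 3) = [8, 6, 2, 1, 16, 3, 5, 12, 10, 13, 15, 9, 11, 4, 7, 14, 0]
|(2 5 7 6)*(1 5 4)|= |(1 5 7 6 2 4)|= 6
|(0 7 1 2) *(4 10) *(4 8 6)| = 4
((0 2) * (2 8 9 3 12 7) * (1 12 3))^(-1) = (0 2 7 12 1 9 8)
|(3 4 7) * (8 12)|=6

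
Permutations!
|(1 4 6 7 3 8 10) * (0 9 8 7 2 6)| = |(0 9 8 10 1 4)(2 6)(3 7)| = 6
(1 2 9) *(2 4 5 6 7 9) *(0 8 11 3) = (0 8 11 3)(1 4 5 6 7 9) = [8, 4, 2, 0, 5, 6, 7, 9, 11, 1, 10, 3]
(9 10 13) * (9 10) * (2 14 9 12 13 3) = [0, 1, 14, 2, 4, 5, 6, 7, 8, 12, 3, 11, 13, 10, 9] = (2 14 9 12 13 10 3)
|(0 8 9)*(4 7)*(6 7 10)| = 12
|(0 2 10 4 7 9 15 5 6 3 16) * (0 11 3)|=9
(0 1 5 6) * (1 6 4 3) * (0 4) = (0 6 4 3 1 5) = [6, 5, 2, 1, 3, 0, 4]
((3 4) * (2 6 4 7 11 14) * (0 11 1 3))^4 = (0 6 14)(1 3 7)(2 11 4)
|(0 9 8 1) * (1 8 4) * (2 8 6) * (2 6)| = 4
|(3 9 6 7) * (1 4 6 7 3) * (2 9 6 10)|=6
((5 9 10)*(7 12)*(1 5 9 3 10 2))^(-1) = ((1 5 3 10 9 2)(7 12))^(-1) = (1 2 9 10 3 5)(7 12)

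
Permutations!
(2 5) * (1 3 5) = (1 3 5 2) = [0, 3, 1, 5, 4, 2]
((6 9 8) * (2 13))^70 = ((2 13)(6 9 8))^70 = (13)(6 9 8)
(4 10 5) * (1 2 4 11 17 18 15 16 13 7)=[0, 2, 4, 3, 10, 11, 6, 1, 8, 9, 5, 17, 12, 7, 14, 16, 13, 18, 15]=(1 2 4 10 5 11 17 18 15 16 13 7)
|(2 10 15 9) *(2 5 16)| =|(2 10 15 9 5 16)| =6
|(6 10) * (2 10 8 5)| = |(2 10 6 8 5)| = 5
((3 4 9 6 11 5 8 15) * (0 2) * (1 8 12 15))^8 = ((0 2)(1 8)(3 4 9 6 11 5 12 15))^8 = (15)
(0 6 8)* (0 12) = (0 6 8 12) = [6, 1, 2, 3, 4, 5, 8, 7, 12, 9, 10, 11, 0]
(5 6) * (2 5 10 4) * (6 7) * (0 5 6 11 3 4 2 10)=(0 5 7 11 3 4 10 2 6)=[5, 1, 6, 4, 10, 7, 0, 11, 8, 9, 2, 3]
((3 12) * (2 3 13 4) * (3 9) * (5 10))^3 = ((2 9 3 12 13 4)(5 10))^3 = (2 12)(3 4)(5 10)(9 13)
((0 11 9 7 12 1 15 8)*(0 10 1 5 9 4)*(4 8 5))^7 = ((0 11 8 10 1 15 5 9 7 12 4))^7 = (0 9 10 4 5 8 12 15 11 7 1)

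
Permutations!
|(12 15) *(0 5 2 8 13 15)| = |(0 5 2 8 13 15 12)| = 7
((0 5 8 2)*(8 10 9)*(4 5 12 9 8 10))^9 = (0 10)(2 9)(4 5)(8 12) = ((0 12 9 10 8 2)(4 5))^9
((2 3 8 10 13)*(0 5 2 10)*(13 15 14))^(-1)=(0 8 3 2 5)(10 13 14 15)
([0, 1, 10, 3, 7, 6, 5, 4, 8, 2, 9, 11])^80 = [0, 1, 9, 3, 4, 5, 6, 7, 8, 10, 2, 11]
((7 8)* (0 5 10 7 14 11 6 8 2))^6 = ((0 5 10 7 2)(6 8 14 11))^6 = (0 5 10 7 2)(6 14)(8 11)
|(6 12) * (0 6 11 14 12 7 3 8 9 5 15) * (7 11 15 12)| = 11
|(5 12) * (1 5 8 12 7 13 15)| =10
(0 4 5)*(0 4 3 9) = (0 3 9)(4 5) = [3, 1, 2, 9, 5, 4, 6, 7, 8, 0]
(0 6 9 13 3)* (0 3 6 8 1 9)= (0 8 1 9 13 6)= [8, 9, 2, 3, 4, 5, 0, 7, 1, 13, 10, 11, 12, 6]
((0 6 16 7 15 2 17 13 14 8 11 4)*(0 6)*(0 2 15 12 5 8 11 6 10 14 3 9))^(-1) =(0 9 3 13 17 2)(4 11 14 10)(5 12 7 16 6 8)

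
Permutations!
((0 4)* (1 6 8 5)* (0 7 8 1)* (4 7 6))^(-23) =(0 7 8 5)(1 4 6)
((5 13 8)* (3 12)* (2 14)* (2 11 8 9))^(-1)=(2 9 13 5 8 11 14)(3 12)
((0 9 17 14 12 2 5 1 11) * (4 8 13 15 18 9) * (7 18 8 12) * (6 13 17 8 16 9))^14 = (6 9 7 15 17)(8 18 16 14 13)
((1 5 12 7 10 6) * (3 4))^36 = ((1 5 12 7 10 6)(3 4))^36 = (12)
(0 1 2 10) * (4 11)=(0 1 2 10)(4 11)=[1, 2, 10, 3, 11, 5, 6, 7, 8, 9, 0, 4]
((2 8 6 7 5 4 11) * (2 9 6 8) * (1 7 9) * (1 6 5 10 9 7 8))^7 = (11)(1 8)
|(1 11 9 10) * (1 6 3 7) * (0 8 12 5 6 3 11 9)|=30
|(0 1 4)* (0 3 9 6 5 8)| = 8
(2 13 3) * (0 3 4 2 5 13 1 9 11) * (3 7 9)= (0 7 9 11)(1 3 5 13 4 2)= [7, 3, 1, 5, 2, 13, 6, 9, 8, 11, 10, 0, 12, 4]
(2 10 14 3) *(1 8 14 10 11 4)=(1 8 14 3 2 11 4)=[0, 8, 11, 2, 1, 5, 6, 7, 14, 9, 10, 4, 12, 13, 3]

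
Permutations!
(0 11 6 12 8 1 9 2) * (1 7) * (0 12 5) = (0 11 6 5)(1 9 2 12 8 7) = [11, 9, 12, 3, 4, 0, 5, 1, 7, 2, 10, 6, 8]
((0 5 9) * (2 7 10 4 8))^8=(0 9 5)(2 4 7 8 10)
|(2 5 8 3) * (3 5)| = 2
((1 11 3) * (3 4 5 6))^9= (1 5)(3 4)(6 11)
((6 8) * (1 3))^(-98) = (8)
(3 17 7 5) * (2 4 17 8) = (2 4 17 7 5 3 8) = [0, 1, 4, 8, 17, 3, 6, 5, 2, 9, 10, 11, 12, 13, 14, 15, 16, 7]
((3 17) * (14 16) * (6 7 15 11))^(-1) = ((3 17)(6 7 15 11)(14 16))^(-1) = (3 17)(6 11 15 7)(14 16)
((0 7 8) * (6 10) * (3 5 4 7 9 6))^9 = (10)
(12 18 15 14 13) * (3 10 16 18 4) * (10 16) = [0, 1, 2, 16, 3, 5, 6, 7, 8, 9, 10, 11, 4, 12, 13, 14, 18, 17, 15] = (3 16 18 15 14 13 12 4)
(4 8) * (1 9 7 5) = [0, 9, 2, 3, 8, 1, 6, 5, 4, 7] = (1 9 7 5)(4 8)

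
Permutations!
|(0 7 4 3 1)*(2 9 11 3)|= |(0 7 4 2 9 11 3 1)|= 8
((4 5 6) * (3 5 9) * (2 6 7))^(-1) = ((2 6 4 9 3 5 7))^(-1) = (2 7 5 3 9 4 6)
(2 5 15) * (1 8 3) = [0, 8, 5, 1, 4, 15, 6, 7, 3, 9, 10, 11, 12, 13, 14, 2] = (1 8 3)(2 5 15)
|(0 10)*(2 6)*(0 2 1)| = |(0 10 2 6 1)| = 5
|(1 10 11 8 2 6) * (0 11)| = 7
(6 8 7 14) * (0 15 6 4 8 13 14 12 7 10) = (0 15 6 13 14 4 8 10)(7 12) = [15, 1, 2, 3, 8, 5, 13, 12, 10, 9, 0, 11, 7, 14, 4, 6]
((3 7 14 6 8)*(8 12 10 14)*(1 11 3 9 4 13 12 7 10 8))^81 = (1 14 11 6 3 7 10)(4 13 12 8 9) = ((1 11 3 10 14 6 7)(4 13 12 8 9))^81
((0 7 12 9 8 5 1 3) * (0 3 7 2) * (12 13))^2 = (1 13 9 5 7 12 8)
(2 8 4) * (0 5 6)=(0 5 6)(2 8 4)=[5, 1, 8, 3, 2, 6, 0, 7, 4]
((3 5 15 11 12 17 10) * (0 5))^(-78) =((0 5 15 11 12 17 10 3))^(-78) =(0 15 12 10)(3 5 11 17)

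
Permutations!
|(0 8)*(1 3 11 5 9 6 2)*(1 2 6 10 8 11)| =|(0 11 5 9 10 8)(1 3)| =6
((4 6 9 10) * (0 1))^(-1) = (0 1)(4 10 9 6)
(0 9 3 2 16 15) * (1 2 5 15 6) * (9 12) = (0 12 9 3 5 15)(1 2 16 6) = [12, 2, 16, 5, 4, 15, 1, 7, 8, 3, 10, 11, 9, 13, 14, 0, 6]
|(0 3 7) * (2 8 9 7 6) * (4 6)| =8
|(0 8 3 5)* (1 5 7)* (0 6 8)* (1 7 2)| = 6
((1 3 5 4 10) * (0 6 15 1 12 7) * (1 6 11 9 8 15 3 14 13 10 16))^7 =((0 11 9 8 15 6 3 5 4 16 1 14 13 10 12 7))^7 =(0 5 12 6 13 8 1 11 4 7 3 10 15 14 9 16)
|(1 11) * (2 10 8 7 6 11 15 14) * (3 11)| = 10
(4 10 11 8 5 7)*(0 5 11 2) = [5, 1, 0, 3, 10, 7, 6, 4, 11, 9, 2, 8] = (0 5 7 4 10 2)(8 11)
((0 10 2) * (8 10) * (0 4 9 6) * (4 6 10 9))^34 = ((0 8 9 10 2 6))^34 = (0 2 9)(6 10 8)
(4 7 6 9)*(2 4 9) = [0, 1, 4, 3, 7, 5, 2, 6, 8, 9] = (9)(2 4 7 6)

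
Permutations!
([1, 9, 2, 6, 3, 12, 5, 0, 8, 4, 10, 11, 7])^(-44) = [1, 9, 2, 6, 3, 12, 5, 0, 8, 4, 10, 11, 7]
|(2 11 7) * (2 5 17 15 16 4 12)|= 9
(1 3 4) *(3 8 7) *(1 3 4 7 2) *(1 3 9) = (1 8 2 3 7 4 9) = [0, 8, 3, 7, 9, 5, 6, 4, 2, 1]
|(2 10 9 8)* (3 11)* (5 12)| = 4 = |(2 10 9 8)(3 11)(5 12)|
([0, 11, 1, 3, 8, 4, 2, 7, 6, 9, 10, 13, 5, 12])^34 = [0, 6, 8, 3, 12, 13, 4, 7, 5, 9, 10, 2, 11, 1]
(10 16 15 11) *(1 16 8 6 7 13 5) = (1 16 15 11 10 8 6 7 13 5) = [0, 16, 2, 3, 4, 1, 7, 13, 6, 9, 8, 10, 12, 5, 14, 11, 15]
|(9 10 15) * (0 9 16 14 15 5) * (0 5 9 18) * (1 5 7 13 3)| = 30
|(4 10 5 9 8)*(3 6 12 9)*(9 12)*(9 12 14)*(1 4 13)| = 11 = |(1 4 10 5 3 6 12 14 9 8 13)|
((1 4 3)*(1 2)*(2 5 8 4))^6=((1 2)(3 5 8 4))^6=(3 8)(4 5)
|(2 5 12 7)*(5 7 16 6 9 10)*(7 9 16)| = 6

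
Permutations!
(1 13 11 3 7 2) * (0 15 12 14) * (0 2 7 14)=(0 15 12)(1 13 11 3 14 2)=[15, 13, 1, 14, 4, 5, 6, 7, 8, 9, 10, 3, 0, 11, 2, 12]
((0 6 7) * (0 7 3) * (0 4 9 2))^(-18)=((0 6 3 4 9 2))^(-18)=(9)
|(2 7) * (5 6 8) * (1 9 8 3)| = 6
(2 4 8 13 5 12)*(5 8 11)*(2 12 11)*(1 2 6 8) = (1 2 4 6 8 13)(5 11) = [0, 2, 4, 3, 6, 11, 8, 7, 13, 9, 10, 5, 12, 1]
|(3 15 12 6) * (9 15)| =5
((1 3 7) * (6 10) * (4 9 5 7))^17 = (1 7 5 9 4 3)(6 10)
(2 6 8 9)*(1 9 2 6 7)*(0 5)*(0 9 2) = (0 5 9 6 8)(1 2 7) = [5, 2, 7, 3, 4, 9, 8, 1, 0, 6]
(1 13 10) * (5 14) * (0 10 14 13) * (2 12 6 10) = [2, 0, 12, 3, 4, 13, 10, 7, 8, 9, 1, 11, 6, 14, 5] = (0 2 12 6 10 1)(5 13 14)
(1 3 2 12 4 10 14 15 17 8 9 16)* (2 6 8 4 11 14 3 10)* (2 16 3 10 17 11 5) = (1 17 4 16)(2 12 5)(3 6 8 9)(11 14 15) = [0, 17, 12, 6, 16, 2, 8, 7, 9, 3, 10, 14, 5, 13, 15, 11, 1, 4]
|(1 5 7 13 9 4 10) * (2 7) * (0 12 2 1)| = |(0 12 2 7 13 9 4 10)(1 5)| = 8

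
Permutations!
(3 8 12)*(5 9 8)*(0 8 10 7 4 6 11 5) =(0 8 12 3)(4 6 11 5 9 10 7) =[8, 1, 2, 0, 6, 9, 11, 4, 12, 10, 7, 5, 3]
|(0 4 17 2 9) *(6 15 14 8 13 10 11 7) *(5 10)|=45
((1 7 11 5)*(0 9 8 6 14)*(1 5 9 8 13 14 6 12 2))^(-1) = ((0 8 12 2 1 7 11 9 13 14))^(-1) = (0 14 13 9 11 7 1 2 12 8)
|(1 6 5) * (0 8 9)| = |(0 8 9)(1 6 5)| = 3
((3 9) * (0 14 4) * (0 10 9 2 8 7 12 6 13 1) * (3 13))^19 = (0 13 10 14 1 9 4)(2 8 7 12 6 3)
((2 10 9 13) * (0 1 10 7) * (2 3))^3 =(0 9 2 1 13 7 10 3)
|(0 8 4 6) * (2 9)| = |(0 8 4 6)(2 9)| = 4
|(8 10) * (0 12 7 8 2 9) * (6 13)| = 14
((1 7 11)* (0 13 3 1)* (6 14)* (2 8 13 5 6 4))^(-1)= (0 11 7 1 3 13 8 2 4 14 6 5)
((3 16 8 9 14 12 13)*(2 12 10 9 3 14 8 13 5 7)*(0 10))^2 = ((0 10 9 8 3 16 13 14)(2 12 5 7))^2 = (0 9 3 13)(2 5)(7 12)(8 16 14 10)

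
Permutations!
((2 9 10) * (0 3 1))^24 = (10)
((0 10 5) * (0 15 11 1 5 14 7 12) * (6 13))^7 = (0 14 12 10 7)(1 11 15 5)(6 13)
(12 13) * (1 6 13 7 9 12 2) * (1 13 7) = (1 6 7 9 12)(2 13) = [0, 6, 13, 3, 4, 5, 7, 9, 8, 12, 10, 11, 1, 2]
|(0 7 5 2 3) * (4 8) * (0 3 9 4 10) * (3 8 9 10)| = 10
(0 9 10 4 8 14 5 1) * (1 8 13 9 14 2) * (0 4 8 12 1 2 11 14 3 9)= (0 3 9 10 8 11 14 5 12 1 4 13)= [3, 4, 2, 9, 13, 12, 6, 7, 11, 10, 8, 14, 1, 0, 5]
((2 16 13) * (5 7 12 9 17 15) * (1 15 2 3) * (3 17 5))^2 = ((1 15 3)(2 16 13 17)(5 7 12 9))^2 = (1 3 15)(2 13)(5 12)(7 9)(16 17)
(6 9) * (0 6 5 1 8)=(0 6 9 5 1 8)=[6, 8, 2, 3, 4, 1, 9, 7, 0, 5]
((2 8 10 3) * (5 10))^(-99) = ((2 8 5 10 3))^(-99) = (2 8 5 10 3)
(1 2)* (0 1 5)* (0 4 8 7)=(0 1 2 5 4 8 7)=[1, 2, 5, 3, 8, 4, 6, 0, 7]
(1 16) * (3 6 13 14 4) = [0, 16, 2, 6, 3, 5, 13, 7, 8, 9, 10, 11, 12, 14, 4, 15, 1] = (1 16)(3 6 13 14 4)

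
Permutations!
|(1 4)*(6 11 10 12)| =|(1 4)(6 11 10 12)| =4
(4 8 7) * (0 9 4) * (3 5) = [9, 1, 2, 5, 8, 3, 6, 0, 7, 4] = (0 9 4 8 7)(3 5)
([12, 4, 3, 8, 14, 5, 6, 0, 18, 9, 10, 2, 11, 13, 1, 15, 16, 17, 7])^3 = [2, 1, 18, 7, 4, 5, 6, 11, 0, 9, 10, 8, 3, 13, 14, 15, 16, 17, 12]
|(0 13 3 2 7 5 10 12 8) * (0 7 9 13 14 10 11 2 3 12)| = 24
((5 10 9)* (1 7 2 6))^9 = (10)(1 7 2 6) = ((1 7 2 6)(5 10 9))^9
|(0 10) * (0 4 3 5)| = |(0 10 4 3 5)| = 5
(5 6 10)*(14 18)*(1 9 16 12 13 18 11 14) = [0, 9, 2, 3, 4, 6, 10, 7, 8, 16, 5, 14, 13, 18, 11, 15, 12, 17, 1] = (1 9 16 12 13 18)(5 6 10)(11 14)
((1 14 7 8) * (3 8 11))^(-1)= (1 8 3 11 7 14)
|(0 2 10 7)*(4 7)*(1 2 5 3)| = |(0 5 3 1 2 10 4 7)| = 8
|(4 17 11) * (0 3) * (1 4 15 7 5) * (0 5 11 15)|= 9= |(0 3 5 1 4 17 15 7 11)|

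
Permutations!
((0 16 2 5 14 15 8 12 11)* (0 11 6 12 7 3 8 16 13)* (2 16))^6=((16)(0 13)(2 5 14 15)(3 8 7)(6 12))^6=(16)(2 14)(5 15)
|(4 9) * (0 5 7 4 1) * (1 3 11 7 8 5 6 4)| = |(0 6 4 9 3 11 7 1)(5 8)| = 8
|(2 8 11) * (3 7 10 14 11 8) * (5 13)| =6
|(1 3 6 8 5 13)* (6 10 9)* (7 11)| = 8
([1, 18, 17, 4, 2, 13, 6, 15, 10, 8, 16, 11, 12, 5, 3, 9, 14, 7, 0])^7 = [1, 18, 16, 8, 10, 13, 6, 3, 17, 2, 7, 11, 12, 5, 9, 4, 15, 14, 0]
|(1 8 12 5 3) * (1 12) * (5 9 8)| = 6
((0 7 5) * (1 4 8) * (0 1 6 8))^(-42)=(8)(0 1 7 4 5)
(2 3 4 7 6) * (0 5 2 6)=(0 5 2 3 4 7)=[5, 1, 3, 4, 7, 2, 6, 0]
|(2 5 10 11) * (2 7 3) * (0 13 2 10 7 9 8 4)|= |(0 13 2 5 7 3 10 11 9 8 4)|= 11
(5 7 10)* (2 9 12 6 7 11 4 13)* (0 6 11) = (0 6 7 10 5)(2 9 12 11 4 13) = [6, 1, 9, 3, 13, 0, 7, 10, 8, 12, 5, 4, 11, 2]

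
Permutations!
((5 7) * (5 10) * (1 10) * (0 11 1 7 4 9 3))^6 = (0 9 5 1)(3 4 10 11)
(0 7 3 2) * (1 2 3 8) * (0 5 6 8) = (0 7)(1 2 5 6 8) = [7, 2, 5, 3, 4, 6, 8, 0, 1]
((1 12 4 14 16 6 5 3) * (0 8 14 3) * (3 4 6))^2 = ((0 8 14 16 3 1 12 6 5))^2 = (0 14 3 12 5 8 16 1 6)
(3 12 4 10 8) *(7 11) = (3 12 4 10 8)(7 11) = [0, 1, 2, 12, 10, 5, 6, 11, 3, 9, 8, 7, 4]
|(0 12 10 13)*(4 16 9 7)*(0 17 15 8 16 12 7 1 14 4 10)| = 13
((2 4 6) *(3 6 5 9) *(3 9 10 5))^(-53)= (2 6 3 4)(5 10)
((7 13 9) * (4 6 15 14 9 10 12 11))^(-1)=((4 6 15 14 9 7 13 10 12 11))^(-1)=(4 11 12 10 13 7 9 14 15 6)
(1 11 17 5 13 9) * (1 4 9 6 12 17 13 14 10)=(1 11 13 6 12 17 5 14 10)(4 9)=[0, 11, 2, 3, 9, 14, 12, 7, 8, 4, 1, 13, 17, 6, 10, 15, 16, 5]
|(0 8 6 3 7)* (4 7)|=|(0 8 6 3 4 7)|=6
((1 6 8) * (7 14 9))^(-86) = (1 6 8)(7 14 9)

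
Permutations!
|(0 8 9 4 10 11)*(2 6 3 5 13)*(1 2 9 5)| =|(0 8 5 13 9 4 10 11)(1 2 6 3)| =8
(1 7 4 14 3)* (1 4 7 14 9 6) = (1 14 3 4 9 6) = [0, 14, 2, 4, 9, 5, 1, 7, 8, 6, 10, 11, 12, 13, 3]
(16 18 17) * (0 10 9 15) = (0 10 9 15)(16 18 17) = [10, 1, 2, 3, 4, 5, 6, 7, 8, 15, 9, 11, 12, 13, 14, 0, 18, 16, 17]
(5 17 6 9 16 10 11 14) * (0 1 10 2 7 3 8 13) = [1, 10, 7, 8, 4, 17, 9, 3, 13, 16, 11, 14, 12, 0, 5, 15, 2, 6] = (0 1 10 11 14 5 17 6 9 16 2 7 3 8 13)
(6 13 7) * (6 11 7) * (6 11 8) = (6 13 11 7 8) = [0, 1, 2, 3, 4, 5, 13, 8, 6, 9, 10, 7, 12, 11]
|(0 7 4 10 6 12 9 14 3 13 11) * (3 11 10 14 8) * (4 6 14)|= 11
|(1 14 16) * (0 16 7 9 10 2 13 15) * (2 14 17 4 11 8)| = 20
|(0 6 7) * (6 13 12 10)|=6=|(0 13 12 10 6 7)|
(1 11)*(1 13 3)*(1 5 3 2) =(1 11 13 2)(3 5) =[0, 11, 1, 5, 4, 3, 6, 7, 8, 9, 10, 13, 12, 2]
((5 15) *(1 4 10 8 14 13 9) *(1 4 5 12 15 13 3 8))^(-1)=(1 10 4 9 13 5)(3 14 8)(12 15)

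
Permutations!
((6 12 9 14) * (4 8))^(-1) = (4 8)(6 14 9 12)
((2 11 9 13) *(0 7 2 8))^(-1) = (0 8 13 9 11 2 7) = ((0 7 2 11 9 13 8))^(-1)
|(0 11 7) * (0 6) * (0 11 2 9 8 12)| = |(0 2 9 8 12)(6 11 7)| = 15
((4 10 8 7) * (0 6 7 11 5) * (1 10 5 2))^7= (0 7 5 6 4)(1 8 2 10 11)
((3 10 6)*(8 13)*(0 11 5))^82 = ((0 11 5)(3 10 6)(8 13))^82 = (13)(0 11 5)(3 10 6)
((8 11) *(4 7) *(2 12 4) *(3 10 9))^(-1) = ((2 12 4 7)(3 10 9)(8 11))^(-1) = (2 7 4 12)(3 9 10)(8 11)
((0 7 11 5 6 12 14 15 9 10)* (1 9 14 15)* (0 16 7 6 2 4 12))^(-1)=((0 6)(1 9 10 16 7 11 5 2 4 12 15 14))^(-1)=(0 6)(1 14 15 12 4 2 5 11 7 16 10 9)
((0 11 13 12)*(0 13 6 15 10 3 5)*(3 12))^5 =(0 12 11 13 6 3 15 5 10) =((0 11 6 15 10 12 13 3 5))^5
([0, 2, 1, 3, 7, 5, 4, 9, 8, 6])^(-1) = [0, 2, 1, 3, 6, 5, 9, 4, 8, 7]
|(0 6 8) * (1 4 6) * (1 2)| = 6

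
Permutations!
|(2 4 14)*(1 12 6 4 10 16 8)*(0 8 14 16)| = 10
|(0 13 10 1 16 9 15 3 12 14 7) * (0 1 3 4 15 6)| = 22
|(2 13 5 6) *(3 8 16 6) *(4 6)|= |(2 13 5 3 8 16 4 6)|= 8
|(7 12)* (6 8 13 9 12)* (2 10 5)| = |(2 10 5)(6 8 13 9 12 7)| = 6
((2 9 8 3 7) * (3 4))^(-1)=((2 9 8 4 3 7))^(-1)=(2 7 3 4 8 9)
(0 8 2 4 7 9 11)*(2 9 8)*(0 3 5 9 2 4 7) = (0 4)(2 7 8)(3 5 9 11) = [4, 1, 7, 5, 0, 9, 6, 8, 2, 11, 10, 3]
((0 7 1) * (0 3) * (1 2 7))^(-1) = (0 3 1)(2 7)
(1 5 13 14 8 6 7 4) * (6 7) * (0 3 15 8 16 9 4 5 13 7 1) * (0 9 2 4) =(0 3 15 8 1 13 14 16 2 4 9)(5 7) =[3, 13, 4, 15, 9, 7, 6, 5, 1, 0, 10, 11, 12, 14, 16, 8, 2]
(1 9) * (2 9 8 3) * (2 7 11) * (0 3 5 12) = (0 3 7 11 2 9 1 8 5 12) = [3, 8, 9, 7, 4, 12, 6, 11, 5, 1, 10, 2, 0]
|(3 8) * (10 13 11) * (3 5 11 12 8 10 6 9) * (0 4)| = |(0 4)(3 10 13 12 8 5 11 6 9)| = 18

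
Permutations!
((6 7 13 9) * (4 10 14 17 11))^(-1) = ((4 10 14 17 11)(6 7 13 9))^(-1) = (4 11 17 14 10)(6 9 13 7)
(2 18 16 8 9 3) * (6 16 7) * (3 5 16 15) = (2 18 7 6 15 3)(5 16 8 9) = [0, 1, 18, 2, 4, 16, 15, 6, 9, 5, 10, 11, 12, 13, 14, 3, 8, 17, 7]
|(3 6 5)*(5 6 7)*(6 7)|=4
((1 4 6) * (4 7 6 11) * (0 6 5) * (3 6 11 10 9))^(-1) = ((0 11 4 10 9 3 6 1 7 5))^(-1) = (0 5 7 1 6 3 9 10 4 11)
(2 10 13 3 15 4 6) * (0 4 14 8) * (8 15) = (0 4 6 2 10 13 3 8)(14 15) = [4, 1, 10, 8, 6, 5, 2, 7, 0, 9, 13, 11, 12, 3, 15, 14]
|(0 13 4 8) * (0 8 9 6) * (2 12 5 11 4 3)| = 10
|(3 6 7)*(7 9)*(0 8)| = 4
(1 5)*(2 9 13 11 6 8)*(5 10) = [0, 10, 9, 3, 4, 1, 8, 7, 2, 13, 5, 6, 12, 11] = (1 10 5)(2 9 13 11 6 8)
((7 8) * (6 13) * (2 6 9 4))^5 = ((2 6 13 9 4)(7 8))^5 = (13)(7 8)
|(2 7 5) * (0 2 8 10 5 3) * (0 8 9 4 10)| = |(0 2 7 3 8)(4 10 5 9)| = 20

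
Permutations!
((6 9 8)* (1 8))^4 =(9)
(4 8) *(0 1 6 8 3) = (0 1 6 8 4 3) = [1, 6, 2, 0, 3, 5, 8, 7, 4]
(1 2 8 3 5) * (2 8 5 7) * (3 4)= (1 8 4 3 7 2 5)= [0, 8, 5, 7, 3, 1, 6, 2, 4]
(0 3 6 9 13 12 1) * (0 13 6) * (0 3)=[0, 13, 2, 3, 4, 5, 9, 7, 8, 6, 10, 11, 1, 12]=(1 13 12)(6 9)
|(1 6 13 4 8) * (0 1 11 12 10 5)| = 10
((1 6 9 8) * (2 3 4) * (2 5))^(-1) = (1 8 9 6)(2 5 4 3)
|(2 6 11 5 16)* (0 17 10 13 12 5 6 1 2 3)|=|(0 17 10 13 12 5 16 3)(1 2)(6 11)|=8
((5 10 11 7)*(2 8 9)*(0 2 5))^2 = (0 8 5 11)(2 9 10 7)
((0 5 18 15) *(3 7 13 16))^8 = ((0 5 18 15)(3 7 13 16))^8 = (18)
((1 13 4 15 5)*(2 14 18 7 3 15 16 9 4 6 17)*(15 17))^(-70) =(2 18 3)(4 9 16)(7 17 14)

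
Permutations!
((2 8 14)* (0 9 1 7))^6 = (14)(0 1)(7 9)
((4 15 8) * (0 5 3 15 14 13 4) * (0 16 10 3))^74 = ((0 5)(3 15 8 16 10)(4 14 13))^74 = (3 10 16 8 15)(4 13 14)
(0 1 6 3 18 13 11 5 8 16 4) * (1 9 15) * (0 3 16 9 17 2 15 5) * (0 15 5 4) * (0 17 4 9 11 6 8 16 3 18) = (0 4 18 13 6 3)(1 8 11 15)(2 5 16 17) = [4, 8, 5, 0, 18, 16, 3, 7, 11, 9, 10, 15, 12, 6, 14, 1, 17, 2, 13]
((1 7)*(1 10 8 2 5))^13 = ((1 7 10 8 2 5))^13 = (1 7 10 8 2 5)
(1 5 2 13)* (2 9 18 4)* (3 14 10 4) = [0, 5, 13, 14, 2, 9, 6, 7, 8, 18, 4, 11, 12, 1, 10, 15, 16, 17, 3] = (1 5 9 18 3 14 10 4 2 13)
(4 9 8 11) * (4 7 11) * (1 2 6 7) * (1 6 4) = [0, 2, 4, 3, 9, 5, 7, 11, 1, 8, 10, 6] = (1 2 4 9 8)(6 7 11)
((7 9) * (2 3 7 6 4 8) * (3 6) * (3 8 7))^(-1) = ((2 6 4 7 9 8))^(-1) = (2 8 9 7 4 6)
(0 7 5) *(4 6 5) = (0 7 4 6 5) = [7, 1, 2, 3, 6, 0, 5, 4]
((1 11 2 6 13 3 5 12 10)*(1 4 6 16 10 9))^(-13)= (1 9 12 5 3 13 6 4 10 16 2 11)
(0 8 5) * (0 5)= [8, 1, 2, 3, 4, 5, 6, 7, 0]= (0 8)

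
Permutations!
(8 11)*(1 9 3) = (1 9 3)(8 11) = [0, 9, 2, 1, 4, 5, 6, 7, 11, 3, 10, 8]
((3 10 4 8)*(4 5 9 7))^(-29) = ((3 10 5 9 7 4 8))^(-29) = (3 8 4 7 9 5 10)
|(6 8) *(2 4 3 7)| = |(2 4 3 7)(6 8)| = 4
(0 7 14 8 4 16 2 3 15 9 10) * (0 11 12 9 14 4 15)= (0 7 4 16 2 3)(8 15 14)(9 10 11 12)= [7, 1, 3, 0, 16, 5, 6, 4, 15, 10, 11, 12, 9, 13, 8, 14, 2]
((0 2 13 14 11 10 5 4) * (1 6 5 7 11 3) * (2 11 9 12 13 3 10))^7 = ((0 11 2 3 1 6 5 4)(7 9 12 13 14 10))^7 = (0 4 5 6 1 3 2 11)(7 9 12 13 14 10)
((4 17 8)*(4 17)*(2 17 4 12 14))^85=((2 17 8 4 12 14))^85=(2 17 8 4 12 14)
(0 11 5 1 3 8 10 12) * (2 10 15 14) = [11, 3, 10, 8, 4, 1, 6, 7, 15, 9, 12, 5, 0, 13, 2, 14] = (0 11 5 1 3 8 15 14 2 10 12)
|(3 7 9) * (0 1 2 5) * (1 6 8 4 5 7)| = |(0 6 8 4 5)(1 2 7 9 3)| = 5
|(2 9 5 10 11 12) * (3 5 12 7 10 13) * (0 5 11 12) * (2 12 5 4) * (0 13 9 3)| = 10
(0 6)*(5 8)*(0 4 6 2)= (0 2)(4 6)(5 8)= [2, 1, 0, 3, 6, 8, 4, 7, 5]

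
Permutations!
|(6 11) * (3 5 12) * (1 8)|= |(1 8)(3 5 12)(6 11)|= 6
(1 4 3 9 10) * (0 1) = (0 1 4 3 9 10) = [1, 4, 2, 9, 3, 5, 6, 7, 8, 10, 0]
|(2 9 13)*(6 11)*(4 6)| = |(2 9 13)(4 6 11)| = 3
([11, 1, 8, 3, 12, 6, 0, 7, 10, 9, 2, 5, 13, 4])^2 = (0 5)(2 10 8)(4 13 12)(6 11)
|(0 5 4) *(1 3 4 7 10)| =|(0 5 7 10 1 3 4)| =7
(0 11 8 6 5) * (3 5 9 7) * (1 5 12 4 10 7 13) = (0 11 8 6 9 13 1 5)(3 12 4 10 7) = [11, 5, 2, 12, 10, 0, 9, 3, 6, 13, 7, 8, 4, 1]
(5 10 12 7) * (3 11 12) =(3 11 12 7 5 10) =[0, 1, 2, 11, 4, 10, 6, 5, 8, 9, 3, 12, 7]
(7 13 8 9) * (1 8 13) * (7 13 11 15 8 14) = (1 14 7)(8 9 13 11 15) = [0, 14, 2, 3, 4, 5, 6, 1, 9, 13, 10, 15, 12, 11, 7, 8]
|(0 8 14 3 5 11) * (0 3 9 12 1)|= |(0 8 14 9 12 1)(3 5 11)|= 6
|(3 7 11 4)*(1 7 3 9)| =|(1 7 11 4 9)| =5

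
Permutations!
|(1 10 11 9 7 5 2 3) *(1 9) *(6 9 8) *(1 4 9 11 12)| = |(1 10 12)(2 3 8 6 11 4 9 7 5)| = 9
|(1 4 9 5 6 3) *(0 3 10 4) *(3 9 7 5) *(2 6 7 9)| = 8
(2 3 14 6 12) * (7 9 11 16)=(2 3 14 6 12)(7 9 11 16)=[0, 1, 3, 14, 4, 5, 12, 9, 8, 11, 10, 16, 2, 13, 6, 15, 7]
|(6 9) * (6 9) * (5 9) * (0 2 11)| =6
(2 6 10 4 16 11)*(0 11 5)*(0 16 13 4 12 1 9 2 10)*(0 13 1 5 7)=[11, 9, 6, 3, 1, 16, 13, 0, 8, 2, 12, 10, 5, 4, 14, 15, 7]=(0 11 10 12 5 16 7)(1 9 2 6 13 4)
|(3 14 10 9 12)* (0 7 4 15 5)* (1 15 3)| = |(0 7 4 3 14 10 9 12 1 15 5)| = 11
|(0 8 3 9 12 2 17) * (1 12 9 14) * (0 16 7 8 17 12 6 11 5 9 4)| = 26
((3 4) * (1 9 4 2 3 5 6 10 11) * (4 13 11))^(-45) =(1 11 13 9)(2 3)(4 10 6 5)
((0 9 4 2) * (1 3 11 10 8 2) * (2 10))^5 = (0 11 1 9 2 3 4)(8 10)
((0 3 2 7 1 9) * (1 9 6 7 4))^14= (0 7 1 2)(3 9 6 4)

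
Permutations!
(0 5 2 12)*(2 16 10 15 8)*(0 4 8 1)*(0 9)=(0 5 16 10 15 1 9)(2 12 4 8)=[5, 9, 12, 3, 8, 16, 6, 7, 2, 0, 15, 11, 4, 13, 14, 1, 10]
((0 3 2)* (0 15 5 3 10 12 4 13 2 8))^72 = ((0 10 12 4 13 2 15 5 3 8))^72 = (0 12 13 15 3)(2 5 8 10 4)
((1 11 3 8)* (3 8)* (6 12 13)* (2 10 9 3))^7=(1 11 8)(2 3 9 10)(6 12 13)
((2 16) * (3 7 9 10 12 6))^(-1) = ((2 16)(3 7 9 10 12 6))^(-1) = (2 16)(3 6 12 10 9 7)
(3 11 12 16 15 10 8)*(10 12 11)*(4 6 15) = [0, 1, 2, 10, 6, 5, 15, 7, 3, 9, 8, 11, 16, 13, 14, 12, 4] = (3 10 8)(4 6 15 12 16)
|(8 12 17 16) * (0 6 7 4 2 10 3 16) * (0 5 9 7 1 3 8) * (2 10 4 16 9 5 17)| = |(17)(0 6 1 3 9 7 16)(2 4 10 8 12)| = 35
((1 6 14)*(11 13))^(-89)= (1 6 14)(11 13)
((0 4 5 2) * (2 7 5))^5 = (0 2 4)(5 7)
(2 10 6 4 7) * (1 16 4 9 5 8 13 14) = (1 16 4 7 2 10 6 9 5 8 13 14) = [0, 16, 10, 3, 7, 8, 9, 2, 13, 5, 6, 11, 12, 14, 1, 15, 4]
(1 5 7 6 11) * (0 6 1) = (0 6 11)(1 5 7) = [6, 5, 2, 3, 4, 7, 11, 1, 8, 9, 10, 0]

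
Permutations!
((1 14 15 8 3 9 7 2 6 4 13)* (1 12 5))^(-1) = (1 5 12 13 4 6 2 7 9 3 8 15 14)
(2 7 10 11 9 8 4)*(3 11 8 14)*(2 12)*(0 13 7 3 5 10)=[13, 1, 3, 11, 12, 10, 6, 0, 4, 14, 8, 9, 2, 7, 5]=(0 13 7)(2 3 11 9 14 5 10 8 4 12)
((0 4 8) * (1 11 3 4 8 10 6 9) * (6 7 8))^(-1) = (0 8 7 10 4 3 11 1 9 6)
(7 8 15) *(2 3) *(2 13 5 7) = (2 3 13 5 7 8 15) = [0, 1, 3, 13, 4, 7, 6, 8, 15, 9, 10, 11, 12, 5, 14, 2]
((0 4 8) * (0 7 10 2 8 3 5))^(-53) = ((0 4 3 5)(2 8 7 10))^(-53) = (0 5 3 4)(2 10 7 8)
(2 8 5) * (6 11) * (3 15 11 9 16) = (2 8 5)(3 15 11 6 9 16) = [0, 1, 8, 15, 4, 2, 9, 7, 5, 16, 10, 6, 12, 13, 14, 11, 3]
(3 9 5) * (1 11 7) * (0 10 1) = [10, 11, 2, 9, 4, 3, 6, 0, 8, 5, 1, 7] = (0 10 1 11 7)(3 9 5)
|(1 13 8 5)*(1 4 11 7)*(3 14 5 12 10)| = |(1 13 8 12 10 3 14 5 4 11 7)| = 11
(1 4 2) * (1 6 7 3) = (1 4 2 6 7 3) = [0, 4, 6, 1, 2, 5, 7, 3]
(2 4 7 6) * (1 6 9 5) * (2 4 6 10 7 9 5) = [0, 10, 6, 3, 9, 1, 4, 5, 8, 2, 7] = (1 10 7 5)(2 6 4 9)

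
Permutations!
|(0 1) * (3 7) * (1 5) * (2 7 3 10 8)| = 12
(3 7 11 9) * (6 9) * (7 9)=(3 9)(6 7 11)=[0, 1, 2, 9, 4, 5, 7, 11, 8, 3, 10, 6]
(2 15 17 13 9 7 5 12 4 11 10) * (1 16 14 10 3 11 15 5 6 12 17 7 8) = (1 16 14 10 2 5 17 13 9 8)(3 11)(4 15 7 6 12) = [0, 16, 5, 11, 15, 17, 12, 6, 1, 8, 2, 3, 4, 9, 10, 7, 14, 13]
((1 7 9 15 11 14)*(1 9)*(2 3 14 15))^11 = ((1 7)(2 3 14 9)(11 15))^11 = (1 7)(2 9 14 3)(11 15)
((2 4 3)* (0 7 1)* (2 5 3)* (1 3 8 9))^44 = (0 3 8 1 7 5 9)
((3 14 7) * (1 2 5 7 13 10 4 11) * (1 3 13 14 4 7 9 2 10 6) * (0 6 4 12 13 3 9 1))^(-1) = (14)(0 6)(1 5 2 9 11 4 13 12 3 7 10)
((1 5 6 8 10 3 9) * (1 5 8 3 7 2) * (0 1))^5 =(0 2 7 10 8 1)(3 9 5 6)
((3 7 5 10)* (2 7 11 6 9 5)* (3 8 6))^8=(11)(5 6 10 9 8)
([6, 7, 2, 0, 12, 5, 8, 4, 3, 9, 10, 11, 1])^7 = [3, 12, 2, 8, 7, 5, 0, 1, 6, 9, 10, 11, 4]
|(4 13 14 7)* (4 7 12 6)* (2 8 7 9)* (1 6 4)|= 4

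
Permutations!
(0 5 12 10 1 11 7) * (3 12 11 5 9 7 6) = (0 9 7)(1 5 11 6 3 12 10) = [9, 5, 2, 12, 4, 11, 3, 0, 8, 7, 1, 6, 10]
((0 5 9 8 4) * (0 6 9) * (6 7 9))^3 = (0 5)(4 8 9 7)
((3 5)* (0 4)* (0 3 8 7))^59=((0 4 3 5 8 7))^59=(0 7 8 5 3 4)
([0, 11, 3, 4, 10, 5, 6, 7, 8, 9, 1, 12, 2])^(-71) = (1 10 4 3 2 12 11)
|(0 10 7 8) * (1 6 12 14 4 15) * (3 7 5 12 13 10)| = 36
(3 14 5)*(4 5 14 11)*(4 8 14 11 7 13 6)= [0, 1, 2, 7, 5, 3, 4, 13, 14, 9, 10, 8, 12, 6, 11]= (3 7 13 6 4 5)(8 14 11)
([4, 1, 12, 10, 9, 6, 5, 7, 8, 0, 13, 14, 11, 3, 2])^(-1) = [9, 1, 14, 13, 0, 6, 5, 7, 8, 4, 3, 12, 2, 10, 11]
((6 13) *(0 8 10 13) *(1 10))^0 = ((0 8 1 10 13 6))^0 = (13)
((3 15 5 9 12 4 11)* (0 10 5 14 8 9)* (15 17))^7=((0 10 5)(3 17 15 14 8 9 12 4 11))^7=(0 10 5)(3 4 9 14 17 11 12 8 15)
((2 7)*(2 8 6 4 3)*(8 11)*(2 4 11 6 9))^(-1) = ((2 7 6 11 8 9)(3 4))^(-1) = (2 9 8 11 6 7)(3 4)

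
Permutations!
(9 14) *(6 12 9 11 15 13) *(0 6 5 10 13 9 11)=(0 6 12 11 15 9 14)(5 10 13)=[6, 1, 2, 3, 4, 10, 12, 7, 8, 14, 13, 15, 11, 5, 0, 9]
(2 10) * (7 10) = (2 7 10) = [0, 1, 7, 3, 4, 5, 6, 10, 8, 9, 2]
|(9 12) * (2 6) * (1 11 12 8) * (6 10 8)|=8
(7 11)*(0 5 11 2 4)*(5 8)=(0 8 5 11 7 2 4)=[8, 1, 4, 3, 0, 11, 6, 2, 5, 9, 10, 7]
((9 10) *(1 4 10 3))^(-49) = (1 4 10 9 3)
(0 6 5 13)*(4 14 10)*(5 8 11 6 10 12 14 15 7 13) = (0 10 4 15 7 13)(6 8 11)(12 14) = [10, 1, 2, 3, 15, 5, 8, 13, 11, 9, 4, 6, 14, 0, 12, 7]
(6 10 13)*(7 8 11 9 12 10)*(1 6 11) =[0, 6, 2, 3, 4, 5, 7, 8, 1, 12, 13, 9, 10, 11] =(1 6 7 8)(9 12 10 13 11)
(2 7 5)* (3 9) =(2 7 5)(3 9) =[0, 1, 7, 9, 4, 2, 6, 5, 8, 3]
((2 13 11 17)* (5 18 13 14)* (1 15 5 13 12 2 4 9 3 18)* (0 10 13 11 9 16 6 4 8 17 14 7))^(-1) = (0 7 2 12 18 3 9 13 10)(1 5 15)(4 6 16)(8 17)(11 14)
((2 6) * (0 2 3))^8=(6)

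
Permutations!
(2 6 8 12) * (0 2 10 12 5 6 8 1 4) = (0 2 8 5 6 1 4)(10 12) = [2, 4, 8, 3, 0, 6, 1, 7, 5, 9, 12, 11, 10]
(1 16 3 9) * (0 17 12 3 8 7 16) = (0 17 12 3 9 1)(7 16 8) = [17, 0, 2, 9, 4, 5, 6, 16, 7, 1, 10, 11, 3, 13, 14, 15, 8, 12]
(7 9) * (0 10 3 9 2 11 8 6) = (0 10 3 9 7 2 11 8 6) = [10, 1, 11, 9, 4, 5, 0, 2, 6, 7, 3, 8]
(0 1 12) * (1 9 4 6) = (0 9 4 6 1 12) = [9, 12, 2, 3, 6, 5, 1, 7, 8, 4, 10, 11, 0]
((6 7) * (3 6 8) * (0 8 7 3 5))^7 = (0 8 5)(3 6)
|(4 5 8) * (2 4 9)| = |(2 4 5 8 9)| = 5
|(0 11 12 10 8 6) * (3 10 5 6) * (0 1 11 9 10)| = |(0 9 10 8 3)(1 11 12 5 6)| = 5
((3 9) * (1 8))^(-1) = (1 8)(3 9)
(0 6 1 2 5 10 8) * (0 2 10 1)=[6, 10, 5, 3, 4, 1, 0, 7, 2, 9, 8]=(0 6)(1 10 8 2 5)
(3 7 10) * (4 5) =[0, 1, 2, 7, 5, 4, 6, 10, 8, 9, 3] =(3 7 10)(4 5)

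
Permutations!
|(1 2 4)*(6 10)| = |(1 2 4)(6 10)| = 6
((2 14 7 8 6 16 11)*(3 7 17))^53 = (2 11 16 6 8 7 3 17 14)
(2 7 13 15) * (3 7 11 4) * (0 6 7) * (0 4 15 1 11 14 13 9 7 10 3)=(0 6 10 3 4)(1 11 15 2 14 13)(7 9)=[6, 11, 14, 4, 0, 5, 10, 9, 8, 7, 3, 15, 12, 1, 13, 2]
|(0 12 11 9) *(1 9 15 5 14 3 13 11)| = 12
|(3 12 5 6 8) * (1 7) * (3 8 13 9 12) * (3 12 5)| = 4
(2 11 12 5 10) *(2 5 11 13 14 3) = (2 13 14 3)(5 10)(11 12) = [0, 1, 13, 2, 4, 10, 6, 7, 8, 9, 5, 12, 11, 14, 3]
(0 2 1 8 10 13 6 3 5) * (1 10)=(0 2 10 13 6 3 5)(1 8)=[2, 8, 10, 5, 4, 0, 3, 7, 1, 9, 13, 11, 12, 6]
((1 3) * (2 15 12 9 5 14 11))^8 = (2 15 12 9 5 14 11)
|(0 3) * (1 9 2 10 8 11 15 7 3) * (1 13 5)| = 12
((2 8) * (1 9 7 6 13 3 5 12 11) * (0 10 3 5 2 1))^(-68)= ((0 10 3 2 8 1 9 7 6 13 5 12 11))^(-68)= (0 5 7 8 10 12 6 1 3 11 13 9 2)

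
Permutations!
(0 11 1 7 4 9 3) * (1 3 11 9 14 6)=(0 9 11 3)(1 7 4 14 6)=[9, 7, 2, 0, 14, 5, 1, 4, 8, 11, 10, 3, 12, 13, 6]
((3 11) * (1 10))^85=(1 10)(3 11)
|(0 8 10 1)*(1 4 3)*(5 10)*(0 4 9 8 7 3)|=20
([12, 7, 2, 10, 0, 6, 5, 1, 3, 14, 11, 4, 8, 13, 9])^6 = [4, 1, 2, 8, 11, 5, 6, 7, 12, 9, 3, 10, 0, 13, 14]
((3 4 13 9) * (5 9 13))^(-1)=((13)(3 4 5 9))^(-1)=(13)(3 9 5 4)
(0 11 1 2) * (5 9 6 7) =(0 11 1 2)(5 9 6 7) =[11, 2, 0, 3, 4, 9, 7, 5, 8, 6, 10, 1]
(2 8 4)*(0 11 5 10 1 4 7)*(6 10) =(0 11 5 6 10 1 4 2 8 7) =[11, 4, 8, 3, 2, 6, 10, 0, 7, 9, 1, 5]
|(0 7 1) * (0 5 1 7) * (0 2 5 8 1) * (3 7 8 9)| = |(0 2 5)(1 9 3 7 8)| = 15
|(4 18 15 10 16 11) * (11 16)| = |(4 18 15 10 11)| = 5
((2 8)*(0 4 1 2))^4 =((0 4 1 2 8))^4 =(0 8 2 1 4)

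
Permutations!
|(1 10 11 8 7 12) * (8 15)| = |(1 10 11 15 8 7 12)| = 7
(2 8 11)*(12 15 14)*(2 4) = [0, 1, 8, 3, 2, 5, 6, 7, 11, 9, 10, 4, 15, 13, 12, 14] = (2 8 11 4)(12 15 14)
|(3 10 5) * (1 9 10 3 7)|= 5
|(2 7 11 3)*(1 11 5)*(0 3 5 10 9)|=|(0 3 2 7 10 9)(1 11 5)|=6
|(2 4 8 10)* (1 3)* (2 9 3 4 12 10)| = |(1 4 8 2 12 10 9 3)| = 8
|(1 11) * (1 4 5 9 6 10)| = |(1 11 4 5 9 6 10)| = 7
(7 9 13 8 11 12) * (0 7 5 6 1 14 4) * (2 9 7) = (0 2 9 13 8 11 12 5 6 1 14 4) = [2, 14, 9, 3, 0, 6, 1, 7, 11, 13, 10, 12, 5, 8, 4]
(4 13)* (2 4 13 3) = [0, 1, 4, 2, 3, 5, 6, 7, 8, 9, 10, 11, 12, 13] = (13)(2 4 3)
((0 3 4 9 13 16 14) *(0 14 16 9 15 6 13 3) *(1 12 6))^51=(16)(1 13 4 12 9 15 6 3)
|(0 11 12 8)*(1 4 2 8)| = 7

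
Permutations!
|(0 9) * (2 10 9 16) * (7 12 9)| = 7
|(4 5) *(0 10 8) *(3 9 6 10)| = 6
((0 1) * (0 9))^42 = ((0 1 9))^42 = (9)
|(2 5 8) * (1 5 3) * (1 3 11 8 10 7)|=12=|(1 5 10 7)(2 11 8)|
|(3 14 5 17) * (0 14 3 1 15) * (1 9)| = |(0 14 5 17 9 1 15)| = 7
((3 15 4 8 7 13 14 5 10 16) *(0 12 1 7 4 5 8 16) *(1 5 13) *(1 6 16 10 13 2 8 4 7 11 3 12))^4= (0 15 6 13)(1 2 16 14)(3 7 5 10)(4 11 8 12)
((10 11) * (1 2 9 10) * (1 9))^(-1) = ((1 2)(9 10 11))^(-1) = (1 2)(9 11 10)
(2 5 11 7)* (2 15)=(2 5 11 7 15)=[0, 1, 5, 3, 4, 11, 6, 15, 8, 9, 10, 7, 12, 13, 14, 2]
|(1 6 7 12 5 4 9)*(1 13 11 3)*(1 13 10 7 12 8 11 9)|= 35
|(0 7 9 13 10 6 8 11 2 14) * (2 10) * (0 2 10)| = 8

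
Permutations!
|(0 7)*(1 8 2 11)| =4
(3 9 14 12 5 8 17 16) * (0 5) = (0 5 8 17 16 3 9 14 12) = [5, 1, 2, 9, 4, 8, 6, 7, 17, 14, 10, 11, 0, 13, 12, 15, 3, 16]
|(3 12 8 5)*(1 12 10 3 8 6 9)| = |(1 12 6 9)(3 10)(5 8)| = 4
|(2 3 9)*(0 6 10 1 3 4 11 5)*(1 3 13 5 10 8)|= 6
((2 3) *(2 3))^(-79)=(3)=((3))^(-79)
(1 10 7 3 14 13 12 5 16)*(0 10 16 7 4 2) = [10, 16, 0, 14, 2, 7, 6, 3, 8, 9, 4, 11, 5, 12, 13, 15, 1] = (0 10 4 2)(1 16)(3 14 13 12 5 7)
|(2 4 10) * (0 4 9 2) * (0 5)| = |(0 4 10 5)(2 9)| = 4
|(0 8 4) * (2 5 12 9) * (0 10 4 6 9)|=14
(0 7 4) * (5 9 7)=[5, 1, 2, 3, 0, 9, 6, 4, 8, 7]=(0 5 9 7 4)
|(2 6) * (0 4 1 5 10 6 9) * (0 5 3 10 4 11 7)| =|(0 11 7)(1 3 10 6 2 9 5 4)| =24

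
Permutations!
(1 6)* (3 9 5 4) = [0, 6, 2, 9, 3, 4, 1, 7, 8, 5] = (1 6)(3 9 5 4)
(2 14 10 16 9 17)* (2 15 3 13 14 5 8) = (2 5 8)(3 13 14 10 16 9 17 15) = [0, 1, 5, 13, 4, 8, 6, 7, 2, 17, 16, 11, 12, 14, 10, 3, 9, 15]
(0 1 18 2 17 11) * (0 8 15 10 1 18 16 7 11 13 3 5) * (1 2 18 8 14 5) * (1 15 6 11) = (18)(0 8 6 11 14 5)(1 16 7)(2 17 13 3 15 10) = [8, 16, 17, 15, 4, 0, 11, 1, 6, 9, 2, 14, 12, 3, 5, 10, 7, 13, 18]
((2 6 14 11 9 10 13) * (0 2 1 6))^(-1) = (0 2)(1 13 10 9 11 14 6)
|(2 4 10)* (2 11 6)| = 5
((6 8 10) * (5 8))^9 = ((5 8 10 6))^9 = (5 8 10 6)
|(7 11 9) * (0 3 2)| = 3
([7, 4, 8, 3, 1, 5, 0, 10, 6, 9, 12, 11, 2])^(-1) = [6, 4, 12, 3, 1, 5, 8, 0, 2, 9, 7, 11, 10]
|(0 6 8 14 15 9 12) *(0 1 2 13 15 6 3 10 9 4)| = 30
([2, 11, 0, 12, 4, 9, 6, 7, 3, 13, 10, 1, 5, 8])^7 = [2, 11, 0, 12, 4, 9, 6, 7, 3, 13, 10, 1, 5, 8]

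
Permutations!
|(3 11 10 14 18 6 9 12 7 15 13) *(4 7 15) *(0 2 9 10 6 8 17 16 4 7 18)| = |(0 2 9 12 15 13 3 11 6 10 14)(4 18 8 17 16)| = 55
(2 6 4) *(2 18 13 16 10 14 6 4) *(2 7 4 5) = (2 5)(4 18 13 16 10 14 6 7) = [0, 1, 5, 3, 18, 2, 7, 4, 8, 9, 14, 11, 12, 16, 6, 15, 10, 17, 13]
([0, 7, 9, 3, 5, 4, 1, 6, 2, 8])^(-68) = [0, 7, 9, 3, 4, 5, 1, 6, 2, 8]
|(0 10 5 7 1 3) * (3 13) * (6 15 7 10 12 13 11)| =20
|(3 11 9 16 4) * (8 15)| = 10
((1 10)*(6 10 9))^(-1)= (1 10 6 9)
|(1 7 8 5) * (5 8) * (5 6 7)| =2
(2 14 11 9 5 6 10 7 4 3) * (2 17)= [0, 1, 14, 17, 3, 6, 10, 4, 8, 5, 7, 9, 12, 13, 11, 15, 16, 2]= (2 14 11 9 5 6 10 7 4 3 17)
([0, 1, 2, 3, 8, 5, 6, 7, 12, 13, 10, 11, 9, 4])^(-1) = (4 13 9 12 8)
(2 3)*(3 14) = (2 14 3) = [0, 1, 14, 2, 4, 5, 6, 7, 8, 9, 10, 11, 12, 13, 3]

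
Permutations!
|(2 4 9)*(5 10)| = 6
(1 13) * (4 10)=(1 13)(4 10)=[0, 13, 2, 3, 10, 5, 6, 7, 8, 9, 4, 11, 12, 1]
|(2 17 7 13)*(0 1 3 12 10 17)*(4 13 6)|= |(0 1 3 12 10 17 7 6 4 13 2)|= 11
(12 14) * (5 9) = (5 9)(12 14) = [0, 1, 2, 3, 4, 9, 6, 7, 8, 5, 10, 11, 14, 13, 12]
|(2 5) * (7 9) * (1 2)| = 6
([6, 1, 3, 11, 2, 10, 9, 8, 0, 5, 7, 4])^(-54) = [9, 1, 11, 4, 3, 7, 5, 0, 6, 10, 8, 2]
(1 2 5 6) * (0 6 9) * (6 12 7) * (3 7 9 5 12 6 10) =(0 6 1 2 12 9)(3 7 10) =[6, 2, 12, 7, 4, 5, 1, 10, 8, 0, 3, 11, 9]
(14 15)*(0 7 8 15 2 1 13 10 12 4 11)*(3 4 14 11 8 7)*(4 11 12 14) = (0 3 11)(1 13 10 14 2)(4 8 15 12) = [3, 13, 1, 11, 8, 5, 6, 7, 15, 9, 14, 0, 4, 10, 2, 12]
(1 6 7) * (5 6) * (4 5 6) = [0, 6, 2, 3, 5, 4, 7, 1] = (1 6 7)(4 5)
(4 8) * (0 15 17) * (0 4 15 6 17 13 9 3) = (0 6 17 4 8 15 13 9 3) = [6, 1, 2, 0, 8, 5, 17, 7, 15, 3, 10, 11, 12, 9, 14, 13, 16, 4]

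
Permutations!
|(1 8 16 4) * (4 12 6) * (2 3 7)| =6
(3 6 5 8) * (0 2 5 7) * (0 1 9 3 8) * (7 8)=[2, 9, 5, 6, 4, 0, 8, 1, 7, 3]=(0 2 5)(1 9 3 6 8 7)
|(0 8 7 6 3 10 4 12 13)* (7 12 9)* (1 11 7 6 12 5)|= 40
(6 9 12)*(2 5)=(2 5)(6 9 12)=[0, 1, 5, 3, 4, 2, 9, 7, 8, 12, 10, 11, 6]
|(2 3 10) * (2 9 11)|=5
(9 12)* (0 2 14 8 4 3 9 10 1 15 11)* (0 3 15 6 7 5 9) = [2, 6, 14, 0, 15, 9, 7, 5, 4, 12, 1, 3, 10, 13, 8, 11] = (0 2 14 8 4 15 11 3)(1 6 7 5 9 12 10)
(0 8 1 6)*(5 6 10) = [8, 10, 2, 3, 4, 6, 0, 7, 1, 9, 5] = (0 8 1 10 5 6)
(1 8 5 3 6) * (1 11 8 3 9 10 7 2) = (1 3 6 11 8 5 9 10 7 2) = [0, 3, 1, 6, 4, 9, 11, 2, 5, 10, 7, 8]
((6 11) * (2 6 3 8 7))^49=((2 6 11 3 8 7))^49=(2 6 11 3 8 7)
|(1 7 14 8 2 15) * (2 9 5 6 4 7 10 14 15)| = 10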